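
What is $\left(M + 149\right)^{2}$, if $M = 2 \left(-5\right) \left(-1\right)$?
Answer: $25281$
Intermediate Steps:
$M = 10$ ($M = \left(-10\right) \left(-1\right) = 10$)
$\left(M + 149\right)^{2} = \left(10 + 149\right)^{2} = 159^{2} = 25281$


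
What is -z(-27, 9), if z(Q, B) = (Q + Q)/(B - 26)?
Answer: -54/17 ≈ -3.1765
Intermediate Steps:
z(Q, B) = 2*Q/(-26 + B) (z(Q, B) = (2*Q)/(-26 + B) = 2*Q/(-26 + B))
-z(-27, 9) = -2*(-27)/(-26 + 9) = -2*(-27)/(-17) = -2*(-27)*(-1)/17 = -1*54/17 = -54/17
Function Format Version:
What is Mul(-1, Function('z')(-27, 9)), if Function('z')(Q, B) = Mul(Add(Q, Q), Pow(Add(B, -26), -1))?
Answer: Rational(-54, 17) ≈ -3.1765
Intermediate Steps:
Function('z')(Q, B) = Mul(2, Q, Pow(Add(-26, B), -1)) (Function('z')(Q, B) = Mul(Mul(2, Q), Pow(Add(-26, B), -1)) = Mul(2, Q, Pow(Add(-26, B), -1)))
Mul(-1, Function('z')(-27, 9)) = Mul(-1, Mul(2, -27, Pow(Add(-26, 9), -1))) = Mul(-1, Mul(2, -27, Pow(-17, -1))) = Mul(-1, Mul(2, -27, Rational(-1, 17))) = Mul(-1, Rational(54, 17)) = Rational(-54, 17)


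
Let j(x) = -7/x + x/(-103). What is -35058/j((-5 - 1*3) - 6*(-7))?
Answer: 122773116/1877 ≈ 65409.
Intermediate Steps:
j(x) = -7/x - x/103 (j(x) = -7/x + x*(-1/103) = -7/x - x/103)
-35058/j((-5 - 1*3) - 6*(-7)) = -35058/(-7/((-5 - 1*3) - 6*(-7)) - ((-5 - 1*3) - 6*(-7))/103) = -35058/(-7/((-5 - 3) + 42) - ((-5 - 3) + 42)/103) = -35058/(-7/(-8 + 42) - (-8 + 42)/103) = -35058/(-7/34 - 1/103*34) = -35058/(-7*1/34 - 34/103) = -35058/(-7/34 - 34/103) = -35058/(-1877/3502) = -35058*(-3502/1877) = 122773116/1877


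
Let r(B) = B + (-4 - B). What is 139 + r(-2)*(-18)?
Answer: 211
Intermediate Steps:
r(B) = -4
139 + r(-2)*(-18) = 139 - 4*(-18) = 139 + 72 = 211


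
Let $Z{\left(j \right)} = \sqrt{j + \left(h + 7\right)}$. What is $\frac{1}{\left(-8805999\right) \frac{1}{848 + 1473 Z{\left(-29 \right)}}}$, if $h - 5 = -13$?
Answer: $- \frac{848}{8805999} - \frac{491 i \sqrt{30}}{2935333} \approx -9.6298 \cdot 10^{-5} - 0.00091619 i$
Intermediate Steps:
$h = -8$ ($h = 5 - 13 = -8$)
$Z{\left(j \right)} = \sqrt{-1 + j}$ ($Z{\left(j \right)} = \sqrt{j + \left(-8 + 7\right)} = \sqrt{j - 1} = \sqrt{-1 + j}$)
$\frac{1}{\left(-8805999\right) \frac{1}{848 + 1473 Z{\left(-29 \right)}}} = \frac{1}{\left(-8805999\right) \frac{1}{848 + 1473 \sqrt{-1 - 29}}} = \frac{1}{\left(-8805999\right) \frac{1}{848 + 1473 \sqrt{-30}}} = \frac{1}{\left(-8805999\right) \frac{1}{848 + 1473 i \sqrt{30}}} = - \frac{848}{8805999} - \frac{491 i \sqrt{30}}{2935333}$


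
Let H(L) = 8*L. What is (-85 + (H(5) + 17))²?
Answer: 784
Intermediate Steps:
(-85 + (H(5) + 17))² = (-85 + (8*5 + 17))² = (-85 + (40 + 17))² = (-85 + 57)² = (-28)² = 784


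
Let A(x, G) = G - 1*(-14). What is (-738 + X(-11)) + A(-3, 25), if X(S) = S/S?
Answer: -698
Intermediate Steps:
A(x, G) = 14 + G (A(x, G) = G + 14 = 14 + G)
X(S) = 1
(-738 + X(-11)) + A(-3, 25) = (-738 + 1) + (14 + 25) = -737 + 39 = -698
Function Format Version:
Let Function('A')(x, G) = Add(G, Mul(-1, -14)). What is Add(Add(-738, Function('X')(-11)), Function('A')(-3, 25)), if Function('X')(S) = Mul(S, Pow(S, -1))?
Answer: -698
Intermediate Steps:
Function('A')(x, G) = Add(14, G) (Function('A')(x, G) = Add(G, 14) = Add(14, G))
Function('X')(S) = 1
Add(Add(-738, Function('X')(-11)), Function('A')(-3, 25)) = Add(Add(-738, 1), Add(14, 25)) = Add(-737, 39) = -698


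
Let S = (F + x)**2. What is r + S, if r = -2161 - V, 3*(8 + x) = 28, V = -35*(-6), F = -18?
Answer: -18839/9 ≈ -2093.2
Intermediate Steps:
V = 210
x = 4/3 (x = -8 + (1/3)*28 = -8 + 28/3 = 4/3 ≈ 1.3333)
r = -2371 (r = -2161 - 1*210 = -2161 - 210 = -2371)
S = 2500/9 (S = (-18 + 4/3)**2 = (-50/3)**2 = 2500/9 ≈ 277.78)
r + S = -2371 + 2500/9 = -18839/9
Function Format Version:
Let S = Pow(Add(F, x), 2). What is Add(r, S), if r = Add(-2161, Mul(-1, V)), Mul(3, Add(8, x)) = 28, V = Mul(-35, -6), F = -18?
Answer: Rational(-18839, 9) ≈ -2093.2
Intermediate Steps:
V = 210
x = Rational(4, 3) (x = Add(-8, Mul(Rational(1, 3), 28)) = Add(-8, Rational(28, 3)) = Rational(4, 3) ≈ 1.3333)
r = -2371 (r = Add(-2161, Mul(-1, 210)) = Add(-2161, -210) = -2371)
S = Rational(2500, 9) (S = Pow(Add(-18, Rational(4, 3)), 2) = Pow(Rational(-50, 3), 2) = Rational(2500, 9) ≈ 277.78)
Add(r, S) = Add(-2371, Rational(2500, 9)) = Rational(-18839, 9)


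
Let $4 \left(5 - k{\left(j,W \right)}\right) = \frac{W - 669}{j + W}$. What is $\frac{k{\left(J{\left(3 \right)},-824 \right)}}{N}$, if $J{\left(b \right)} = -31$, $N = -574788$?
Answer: $- \frac{15607}{1965774960} \approx -7.9394 \cdot 10^{-6}$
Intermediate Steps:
$k{\left(j,W \right)} = 5 - \frac{-669 + W}{4 \left(W + j\right)}$ ($k{\left(j,W \right)} = 5 - \frac{\left(W - 669\right) \frac{1}{j + W}}{4} = 5 - \frac{\left(-669 + W\right) \frac{1}{W + j}}{4} = 5 - \frac{\frac{1}{W + j} \left(-669 + W\right)}{4} = 5 - \frac{-669 + W}{4 \left(W + j\right)}$)
$\frac{k{\left(J{\left(3 \right)},-824 \right)}}{N} = \frac{\frac{1}{4} \frac{1}{-824 - 31} \left(669 + 19 \left(-824\right) + 20 \left(-31\right)\right)}{-574788} = \frac{669 - 15656 - 620}{4 \left(-855\right)} \left(- \frac{1}{574788}\right) = \frac{1}{4} \left(- \frac{1}{855}\right) \left(-15607\right) \left(- \frac{1}{574788}\right) = \frac{15607}{3420} \left(- \frac{1}{574788}\right) = - \frac{15607}{1965774960}$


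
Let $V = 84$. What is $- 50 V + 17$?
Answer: $-4183$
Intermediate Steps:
$- 50 V + 17 = \left(-50\right) 84 + 17 = -4200 + 17 = -4183$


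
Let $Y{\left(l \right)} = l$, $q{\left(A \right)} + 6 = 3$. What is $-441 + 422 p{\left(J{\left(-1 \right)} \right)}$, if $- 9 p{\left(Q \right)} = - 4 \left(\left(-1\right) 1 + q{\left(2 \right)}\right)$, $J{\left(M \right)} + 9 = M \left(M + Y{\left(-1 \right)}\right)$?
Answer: $- \frac{10721}{9} \approx -1191.2$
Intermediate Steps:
$q{\left(A \right)} = -3$ ($q{\left(A \right)} = -6 + 3 = -3$)
$J{\left(M \right)} = -9 + M \left(-1 + M\right)$ ($J{\left(M \right)} = -9 + M \left(M - 1\right) = -9 + M \left(-1 + M\right)$)
$p{\left(Q \right)} = - \frac{16}{9}$ ($p{\left(Q \right)} = - \frac{\left(-4\right) \left(\left(-1\right) 1 - 3\right)}{9} = - \frac{\left(-4\right) \left(-1 - 3\right)}{9} = - \frac{\left(-4\right) \left(-4\right)}{9} = \left(- \frac{1}{9}\right) 16 = - \frac{16}{9}$)
$-441 + 422 p{\left(J{\left(-1 \right)} \right)} = -441 + 422 \left(- \frac{16}{9}\right) = -441 - \frac{6752}{9} = - \frac{10721}{9}$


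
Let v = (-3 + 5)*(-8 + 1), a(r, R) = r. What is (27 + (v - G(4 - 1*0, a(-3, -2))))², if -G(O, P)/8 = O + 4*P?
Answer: 2601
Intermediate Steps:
v = -14 (v = 2*(-7) = -14)
G(O, P) = -32*P - 8*O (G(O, P) = -8*(O + 4*P) = -32*P - 8*O)
(27 + (v - G(4 - 1*0, a(-3, -2))))² = (27 + (-14 - (-32*(-3) - 8*(4 - 1*0))))² = (27 + (-14 - (96 - 8*(4 + 0))))² = (27 + (-14 - (96 - 8*4)))² = (27 + (-14 - (96 - 32)))² = (27 + (-14 - 1*64))² = (27 + (-14 - 64))² = (27 - 78)² = (-51)² = 2601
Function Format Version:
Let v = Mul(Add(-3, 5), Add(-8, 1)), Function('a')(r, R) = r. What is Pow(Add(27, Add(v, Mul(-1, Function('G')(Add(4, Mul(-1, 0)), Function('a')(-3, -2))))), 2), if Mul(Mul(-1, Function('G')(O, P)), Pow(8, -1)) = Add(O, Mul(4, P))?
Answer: 2601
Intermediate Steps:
v = -14 (v = Mul(2, -7) = -14)
Function('G')(O, P) = Add(Mul(-32, P), Mul(-8, O)) (Function('G')(O, P) = Mul(-8, Add(O, Mul(4, P))) = Add(Mul(-32, P), Mul(-8, O)))
Pow(Add(27, Add(v, Mul(-1, Function('G')(Add(4, Mul(-1, 0)), Function('a')(-3, -2))))), 2) = Pow(Add(27, Add(-14, Mul(-1, Add(Mul(-32, -3), Mul(-8, Add(4, Mul(-1, 0))))))), 2) = Pow(Add(27, Add(-14, Mul(-1, Add(96, Mul(-8, Add(4, 0)))))), 2) = Pow(Add(27, Add(-14, Mul(-1, Add(96, Mul(-8, 4))))), 2) = Pow(Add(27, Add(-14, Mul(-1, Add(96, -32)))), 2) = Pow(Add(27, Add(-14, Mul(-1, 64))), 2) = Pow(Add(27, Add(-14, -64)), 2) = Pow(Add(27, -78), 2) = Pow(-51, 2) = 2601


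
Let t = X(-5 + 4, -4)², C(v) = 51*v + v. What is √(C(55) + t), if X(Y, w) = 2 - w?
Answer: 4*√181 ≈ 53.815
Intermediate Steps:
C(v) = 52*v
t = 36 (t = (2 - 1*(-4))² = (2 + 4)² = 6² = 36)
√(C(55) + t) = √(52*55 + 36) = √(2860 + 36) = √2896 = 4*√181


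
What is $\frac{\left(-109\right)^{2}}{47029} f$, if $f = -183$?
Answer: $- \frac{2174223}{47029} \approx -46.232$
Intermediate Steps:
$\frac{\left(-109\right)^{2}}{47029} f = \frac{\left(-109\right)^{2}}{47029} \left(-183\right) = 11881 \cdot \frac{1}{47029} \left(-183\right) = \frac{11881}{47029} \left(-183\right) = - \frac{2174223}{47029}$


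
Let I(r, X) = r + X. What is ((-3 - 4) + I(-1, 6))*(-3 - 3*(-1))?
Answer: 0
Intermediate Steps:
I(r, X) = X + r
((-3 - 4) + I(-1, 6))*(-3 - 3*(-1)) = ((-3 - 4) + (6 - 1))*(-3 - 3*(-1)) = (-7 + 5)*(-3 + 3) = -2*0 = 0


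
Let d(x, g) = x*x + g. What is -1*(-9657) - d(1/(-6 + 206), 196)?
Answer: 378439999/40000 ≈ 9461.0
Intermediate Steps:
d(x, g) = g + x² (d(x, g) = x² + g = g + x²)
-1*(-9657) - d(1/(-6 + 206), 196) = -1*(-9657) - (196 + (1/(-6 + 206))²) = 9657 - (196 + (1/200)²) = 9657 - (196 + 1/40000) = 9657 - 1*7840001/40000 = 9657 - 7840001/40000 = 378439999/40000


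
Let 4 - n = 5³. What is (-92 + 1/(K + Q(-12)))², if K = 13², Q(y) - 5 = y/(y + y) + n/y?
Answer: 41521397824/4906225 ≈ 8463.0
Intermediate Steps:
n = -121 (n = 4 - 1*5³ = 4 - 1*125 = 4 - 125 = -121)
Q(y) = 11/2 - 121/y (Q(y) = 5 + (y/(y + y) - 121/y) = 5 + (y/((2*y)) - 121/y) = 5 + (y*(1/(2*y)) - 121/y) = 5 + (½ - 121/y) = 11/2 - 121/y)
K = 169
(-92 + 1/(K + Q(-12)))² = (-92 + 1/(169 + (11/2 - 121/(-12))))² = (-92 + 1/(169 + (11/2 - 121*(-1/12))))² = (-92 + 1/(169 + (11/2 + 121/12)))² = (-92 + 1/(169 + 187/12))² = (-92 + 1/(2215/12))² = (-92 + 12/2215)² = (-203768/2215)² = 41521397824/4906225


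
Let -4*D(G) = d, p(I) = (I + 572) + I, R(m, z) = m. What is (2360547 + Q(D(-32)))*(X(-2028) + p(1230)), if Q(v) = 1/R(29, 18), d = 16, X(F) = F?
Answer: 68729687456/29 ≈ 2.3700e+9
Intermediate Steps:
p(I) = 572 + 2*I (p(I) = (572 + I) + I = 572 + 2*I)
D(G) = -4 (D(G) = -¼*16 = -4)
Q(v) = 1/29
(2360547 + Q(D(-32)))*(X(-2028) + p(1230)) = (2360547 + 1/29)*(-2028 + (572 + 2*1230)) = 68455864*(-2028 + (572 + 2460))/29 = 68455864*(-2028 + 3032)/29 = (68455864/29)*1004 = 68729687456/29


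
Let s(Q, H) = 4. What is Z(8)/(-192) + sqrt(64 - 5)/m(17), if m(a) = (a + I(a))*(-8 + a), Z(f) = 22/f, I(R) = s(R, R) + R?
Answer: -11/768 + sqrt(59)/342 ≈ 0.0081366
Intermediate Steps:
I(R) = 4 + R
m(a) = (-8 + a)*(4 + 2*a) (m(a) = (a + (4 + a))*(-8 + a) = (4 + 2*a)*(-8 + a) = (-8 + a)*(4 + 2*a))
Z(8)/(-192) + sqrt(64 - 5)/m(17) = (22/8)/(-192) + sqrt(64 - 5)/(-32 - 12*17 + 2*17**2) = (22*(1/8))*(-1/192) + sqrt(59)/(-32 - 204 + 2*289) = (11/4)*(-1/192) + sqrt(59)/(-32 - 204 + 578) = -11/768 + sqrt(59)/342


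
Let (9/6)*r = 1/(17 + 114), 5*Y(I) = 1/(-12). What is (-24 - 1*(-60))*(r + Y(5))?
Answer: -273/655 ≈ -0.41679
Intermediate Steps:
Y(I) = -1/60 (Y(I) = (⅕)/(-12) = (⅕)*(-1/12) = -1/60)
r = 2/393 (r = 2/(3*(17 + 114)) = (⅔)/131 = (⅔)*(1/131) = 2/393 ≈ 0.0050891)
(-24 - 1*(-60))*(r + Y(5)) = (-24 - 1*(-60))*(2/393 - 1/60) = (-24 + 60)*(-91/7860) = 36*(-91/7860) = -273/655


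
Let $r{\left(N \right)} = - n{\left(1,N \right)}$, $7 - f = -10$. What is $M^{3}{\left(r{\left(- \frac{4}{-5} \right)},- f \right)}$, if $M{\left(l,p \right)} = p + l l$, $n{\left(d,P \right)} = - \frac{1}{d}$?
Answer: $-4096$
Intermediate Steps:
$f = 17$ ($f = 7 - -10 = 7 + 10 = 17$)
$r{\left(N \right)} = 1$ ($r{\left(N \right)} = - \frac{-1}{1} = - \left(-1\right) 1 = \left(-1\right) \left(-1\right) = 1$)
$M{\left(l,p \right)} = p + l^{2}$
$M^{3}{\left(r{\left(- \frac{4}{-5} \right)},- f \right)} = \left(\left(-1\right) 17 + 1^{2}\right)^{3} = \left(-17 + 1\right)^{3} = \left(-16\right)^{3} = -4096$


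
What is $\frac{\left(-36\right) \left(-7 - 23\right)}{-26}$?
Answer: $- \frac{540}{13} \approx -41.538$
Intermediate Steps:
$\frac{\left(-36\right) \left(-7 - 23\right)}{-26} = - 36 \left(-7 - 23\right) \left(- \frac{1}{26}\right) = \left(-36\right) \left(-30\right) \left(- \frac{1}{26}\right) = 1080 \left(- \frac{1}{26}\right) = - \frac{540}{13}$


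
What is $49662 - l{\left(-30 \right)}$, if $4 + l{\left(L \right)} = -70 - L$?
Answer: $49706$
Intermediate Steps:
$l{\left(L \right)} = -74 - L$ ($l{\left(L \right)} = -4 - \left(70 + L\right) = -74 - L$)
$49662 - l{\left(-30 \right)} = 49662 - \left(-74 - -30\right) = 49662 - \left(-74 + 30\right) = 49662 - -44 = 49662 + 44 = 49706$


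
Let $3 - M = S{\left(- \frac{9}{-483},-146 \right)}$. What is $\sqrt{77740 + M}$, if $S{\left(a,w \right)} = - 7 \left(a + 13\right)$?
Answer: $\frac{\sqrt{41174255}}{23} \approx 278.99$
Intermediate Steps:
$S{\left(a,w \right)} = -91 - 7 a$ ($S{\left(a,w \right)} = - 7 \left(13 + a\right) = -91 - 7 a$)
$M = \frac{2165}{23}$ ($M = 3 - \left(-91 - 7 \left(- \frac{9}{-483}\right)\right) = 3 - \left(-91 - 7 \left(\left(-9\right) \left(- \frac{1}{483}\right)\right)\right) = 3 - \left(-91 - \frac{3}{23}\right) = 3 - - \frac{2096}{23} = 3 + \frac{2096}{23} = \frac{2165}{23} \approx 94.13$)
$\sqrt{77740 + M} = \sqrt{77740 + \frac{2165}{23}} = \sqrt{\frac{1790185}{23}} = \frac{\sqrt{41174255}}{23}$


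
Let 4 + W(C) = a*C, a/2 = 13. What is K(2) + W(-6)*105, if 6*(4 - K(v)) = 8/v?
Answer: -50390/3 ≈ -16797.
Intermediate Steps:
a = 26 (a = 2*13 = 26)
W(C) = -4 + 26*C
K(v) = 4 - 4/(3*v)
K(2) + W(-6)*105 = (4 - 4/3/2) + (-4 + 26*(-6))*105 = (4 - 4/3*½) + (-4 - 156)*105 = (4 - ⅔) - 160*105 = 10/3 - 16800 = -50390/3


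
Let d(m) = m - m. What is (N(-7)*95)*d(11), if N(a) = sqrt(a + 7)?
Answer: 0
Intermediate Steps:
d(m) = 0
N(a) = sqrt(7 + a)
(N(-7)*95)*d(11) = (sqrt(7 - 7)*95)*0 = (sqrt(0)*95)*0 = (0*95)*0 = 0*0 = 0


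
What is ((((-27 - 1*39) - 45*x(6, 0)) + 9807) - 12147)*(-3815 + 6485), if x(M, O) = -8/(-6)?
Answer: -6584220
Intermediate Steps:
x(M, O) = 4/3 (x(M, O) = -8*(-1/6) = 4/3)
((((-27 - 1*39) - 45*x(6, 0)) + 9807) - 12147)*(-3815 + 6485) = ((((-27 - 1*39) - 45*4/3) + 9807) - 12147)*(-3815 + 6485) = ((((-27 - 39) - 60) + 9807) - 12147)*2670 = (((-66 - 60) + 9807) - 12147)*2670 = ((-126 + 9807) - 12147)*2670 = (9681 - 12147)*2670 = -2466*2670 = -6584220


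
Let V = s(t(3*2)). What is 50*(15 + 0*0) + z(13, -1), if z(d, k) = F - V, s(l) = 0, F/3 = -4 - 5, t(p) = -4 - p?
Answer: 723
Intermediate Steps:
F = -27 (F = 3*(-4 - 5) = 3*(-9) = -27)
V = 0
z(d, k) = -27 (z(d, k) = -27 - 1*0 = -27 + 0 = -27)
50*(15 + 0*0) + z(13, -1) = 50*(15 + 0*0) - 27 = 50*(15 + 0) - 27 = 50*15 - 27 = 750 - 27 = 723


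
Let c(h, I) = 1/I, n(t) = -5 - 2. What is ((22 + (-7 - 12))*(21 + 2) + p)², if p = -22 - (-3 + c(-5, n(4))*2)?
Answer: 123904/49 ≈ 2528.7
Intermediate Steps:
n(t) = -7
p = -131/7 (p = -22 - (-3 + 2/(-7)) = -22 - (-3 - ⅐*2) = -22 - (-3 - 2/7) = -22 - 1*(-23/7) = -22 + 23/7 = -131/7 ≈ -18.714)
((22 + (-7 - 12))*(21 + 2) + p)² = ((22 + (-7 - 12))*(21 + 2) - 131/7)² = ((22 - 19)*23 - 131/7)² = (3*23 - 131/7)² = (69 - 131/7)² = (352/7)² = 123904/49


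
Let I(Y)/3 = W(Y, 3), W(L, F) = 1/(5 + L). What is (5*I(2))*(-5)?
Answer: -75/7 ≈ -10.714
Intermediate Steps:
I(Y) = 3/(5 + Y)
(5*I(2))*(-5) = (5*(3/(5 + 2)))*(-5) = (5*(3/7))*(-5) = (15/7)*(-5) = -75/7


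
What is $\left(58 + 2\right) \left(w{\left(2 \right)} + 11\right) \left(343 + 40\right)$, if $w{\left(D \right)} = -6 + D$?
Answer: $160860$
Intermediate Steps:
$\left(58 + 2\right) \left(w{\left(2 \right)} + 11\right) \left(343 + 40\right) = \left(58 + 2\right) \left(\left(-6 + 2\right) + 11\right) \left(343 + 40\right) = 60 \left(-4 + 11\right) 383 = 60 \cdot 7 \cdot 383 = 420 \cdot 383 = 160860$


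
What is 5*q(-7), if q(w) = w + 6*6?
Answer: 145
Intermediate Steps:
q(w) = 36 + w (q(w) = w + 36 = 36 + w)
5*q(-7) = 5*(36 - 7) = 5*29 = 145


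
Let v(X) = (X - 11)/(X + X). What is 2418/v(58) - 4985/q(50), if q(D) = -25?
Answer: 1449299/235 ≈ 6167.2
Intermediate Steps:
v(X) = (-11 + X)/(2*X) (v(X) = (-11 + X)/((2*X)) = (-11 + X)*(1/(2*X)) = (-11 + X)/(2*X))
2418/v(58) - 4985/q(50) = 2418/(((½)*(-11 + 58)/58)) - 4985/(-25) = 2418/(((½)*(1/58)*47)) - 4985*(-1/25) = 2418/(47/116) + 997/5 = 2418*(116/47) + 997/5 = 280488/47 + 997/5 = 1449299/235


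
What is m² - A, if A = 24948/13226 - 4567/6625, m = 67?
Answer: 196615701446/43811125 ≈ 4487.8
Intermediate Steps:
A = 52438679/43811125 (A = 24948*(1/13226) - 4567*1/6625 = 12474/6613 - 4567/6625 = 52438679/43811125 ≈ 1.1969)
m² - A = 67² - 1*52438679/43811125 = 4489 - 52438679/43811125 = 196615701446/43811125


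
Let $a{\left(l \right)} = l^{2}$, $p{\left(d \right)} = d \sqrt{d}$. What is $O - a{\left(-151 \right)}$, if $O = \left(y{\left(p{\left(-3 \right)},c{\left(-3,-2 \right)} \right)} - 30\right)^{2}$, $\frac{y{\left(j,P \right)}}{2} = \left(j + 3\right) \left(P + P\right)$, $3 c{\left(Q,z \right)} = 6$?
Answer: $-24493 + 288 i \sqrt{3} \approx -24493.0 + 498.83 i$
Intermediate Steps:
$p{\left(d \right)} = d^{\frac{3}{2}}$
$c{\left(Q,z \right)} = 2$ ($c{\left(Q,z \right)} = \frac{1}{3} \cdot 6 = 2$)
$y{\left(j,P \right)} = 4 P \left(3 + j\right)$ ($y{\left(j,P \right)} = 2 \left(j + 3\right) \left(P + P\right) = 2 \left(3 + j\right) 2 P = 2 \cdot 2 P \left(3 + j\right) = 4 P \left(3 + j\right)$)
$O = \left(-6 - 24 i \sqrt{3}\right)^{2}$ ($O = \left(4 \cdot 2 \left(3 + \left(-3\right)^{\frac{3}{2}}\right) - 30\right)^{2} = \left(4 \cdot 2 \left(3 - 3 i \sqrt{3}\right) - 30\right)^{2} = \left(\left(24 - 24 i \sqrt{3}\right) - 30\right)^{2} = \left(-6 - 24 i \sqrt{3}\right)^{2} \approx -1692.0 + 498.83 i$)
$O - a{\left(-151 \right)} = \left(-1692 + 288 i \sqrt{3}\right) - \left(-151\right)^{2} = \left(-1692 + 288 i \sqrt{3}\right) - 22801 = -24493 + 288 i \sqrt{3}$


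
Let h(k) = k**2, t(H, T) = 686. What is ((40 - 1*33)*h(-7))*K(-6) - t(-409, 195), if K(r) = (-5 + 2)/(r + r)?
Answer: -2401/4 ≈ -600.25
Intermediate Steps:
K(r) = -3/(2*r) (K(r) = -3*1/(2*r) = -3/(2*r))
((40 - 1*33)*h(-7))*K(-6) - t(-409, 195) = ((40 - 1*33)*(-7)**2)*(-3/2/(-6)) - 1*686 = ((40 - 33)*49)*(-3/2*(-1/6)) - 686 = (7*49)*(1/4) - 686 = 343*(1/4) - 686 = 343/4 - 686 = -2401/4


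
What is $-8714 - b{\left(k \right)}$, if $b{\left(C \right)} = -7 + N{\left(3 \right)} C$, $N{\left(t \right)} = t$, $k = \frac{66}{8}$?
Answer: $- \frac{34927}{4} \approx -8731.8$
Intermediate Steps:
$k = \frac{33}{4}$ ($k = 66 \cdot \frac{1}{8} = \frac{33}{4} \approx 8.25$)
$b{\left(C \right)} = -7 + 3 C$
$-8714 - b{\left(k \right)} = -8714 - \left(-7 + 3 \cdot \frac{33}{4}\right) = -8714 - \left(-7 + \frac{99}{4}\right) = -8714 - \frac{71}{4} = - \frac{34927}{4}$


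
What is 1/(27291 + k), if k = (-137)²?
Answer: 1/46060 ≈ 2.1711e-5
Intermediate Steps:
k = 18769
1/(27291 + k) = 1/(27291 + 18769) = 1/46060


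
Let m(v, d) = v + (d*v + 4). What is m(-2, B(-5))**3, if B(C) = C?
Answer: 1728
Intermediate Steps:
m(v, d) = 4 + v + d*v (m(v, d) = v + (4 + d*v) = 4 + v + d*v)
m(-2, B(-5))**3 = (4 - 2 - 5*(-2))**3 = (4 - 2 + 10)**3 = 12**3 = 1728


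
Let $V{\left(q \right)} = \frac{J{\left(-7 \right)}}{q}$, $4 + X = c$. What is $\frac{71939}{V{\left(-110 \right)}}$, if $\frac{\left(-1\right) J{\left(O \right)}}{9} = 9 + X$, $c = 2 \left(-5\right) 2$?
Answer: $- \frac{1582658}{27} \approx -58617.0$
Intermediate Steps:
$c = -20$ ($c = \left(-10\right) 2 = -20$)
$X = -24$ ($X = -4 - 20 = -24$)
$J{\left(O \right)} = 135$ ($J{\left(O \right)} = - 9 \left(9 - 24\right) = \left(-9\right) \left(-15\right) = 135$)
$V{\left(q \right)} = \frac{135}{q}$
$\frac{71939}{V{\left(-110 \right)}} = \frac{71939}{135 \frac{1}{-110}} = \frac{71939}{135 \left(- \frac{1}{110}\right)} = \frac{71939}{- \frac{27}{22}} = 71939 \left(- \frac{22}{27}\right) = - \frac{1582658}{27}$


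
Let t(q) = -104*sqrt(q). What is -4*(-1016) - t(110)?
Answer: 4064 + 104*sqrt(110) ≈ 5154.8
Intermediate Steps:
-4*(-1016) - t(110) = -4*(-1016) - (-104)*sqrt(110) = 4064 + 104*sqrt(110)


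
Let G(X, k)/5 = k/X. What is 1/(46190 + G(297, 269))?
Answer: 297/13719775 ≈ 2.1648e-5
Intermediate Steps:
G(X, k) = 5*k/X (G(X, k) = 5*(k/X) = 5*k/X)
1/(46190 + G(297, 269)) = 1/(46190 + 5*269/297) = 1/(46190 + 5*269*(1/297)) = 1/(46190 + 1345/297) = 1/(13719775/297) = 297/13719775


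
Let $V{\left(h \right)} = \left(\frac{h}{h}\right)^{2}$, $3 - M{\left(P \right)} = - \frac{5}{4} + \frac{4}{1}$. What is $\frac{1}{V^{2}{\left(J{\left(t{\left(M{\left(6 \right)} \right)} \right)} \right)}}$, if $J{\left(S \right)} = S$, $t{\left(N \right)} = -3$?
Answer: $1$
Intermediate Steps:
$M{\left(P \right)} = \frac{1}{4}$ ($M{\left(P \right)} = 3 - \left(- \frac{5}{4} + \frac{4}{1}\right) = 3 - \left(\left(-5\right) \frac{1}{4} + 4 \cdot 1\right) = 3 - \left(- \frac{5}{4} + 4\right) = 3 - \frac{11}{4} = \frac{1}{4}$)
$V{\left(h \right)} = 1$ ($V{\left(h \right)} = 1^{2} = 1$)
$\frac{1}{V^{2}{\left(J{\left(t{\left(M{\left(6 \right)} \right)} \right)} \right)}} = \frac{1}{1^{2}} = 1^{-1} = 1$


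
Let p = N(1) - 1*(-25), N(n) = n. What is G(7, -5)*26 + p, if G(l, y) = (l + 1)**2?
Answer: 1690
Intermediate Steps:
p = 26 (p = 1 - 1*(-25) = 1 + 25 = 26)
G(l, y) = (1 + l)**2
G(7, -5)*26 + p = (1 + 7)**2*26 + 26 = 8**2*26 + 26 = 64*26 + 26 = 1664 + 26 = 1690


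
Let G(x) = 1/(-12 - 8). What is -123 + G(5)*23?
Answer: -2483/20 ≈ -124.15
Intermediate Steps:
G(x) = -1/20 (G(x) = 1/(-20) = -1/20)
-123 + G(5)*23 = -123 - 1/20*23 = -123 - 23/20 = -2483/20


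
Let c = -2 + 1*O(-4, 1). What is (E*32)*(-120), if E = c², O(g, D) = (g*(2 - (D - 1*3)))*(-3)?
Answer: -8125440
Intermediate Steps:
O(g, D) = -3*g*(5 - D) (O(g, D) = (g*(2 - (D - 3)))*(-3) = (g*(2 - (-3 + D)))*(-3) = (g*(2 + (3 - D)))*(-3) = (g*(5 - D))*(-3) = -3*g*(5 - D))
c = 46 (c = -2 + 1*(3*(-4)*(-5 + 1)) = -2 + 1*(3*(-4)*(-4)) = -2 + 1*48 = -2 + 48 = 46)
E = 2116 (E = 46² = 2116)
(E*32)*(-120) = (2116*32)*(-120) = 67712*(-120) = -8125440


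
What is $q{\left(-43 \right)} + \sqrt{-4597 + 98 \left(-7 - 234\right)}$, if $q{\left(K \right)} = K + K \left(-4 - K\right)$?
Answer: $-1720 + 3 i \sqrt{3135} \approx -1720.0 + 167.97 i$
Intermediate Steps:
$q{\left(-43 \right)} + \sqrt{-4597 + 98 \left(-7 - 234\right)} = \left(-1\right) \left(-43\right) \left(3 - 43\right) + \sqrt{-4597 + 98 \left(-7 - 234\right)} = \left(-1\right) \left(-43\right) \left(-40\right) + \sqrt{-4597 + 98 \left(-241\right)} = -1720 + \sqrt{-4597 - 23618} = -1720 + \sqrt{-28215} = -1720 + 3 i \sqrt{3135}$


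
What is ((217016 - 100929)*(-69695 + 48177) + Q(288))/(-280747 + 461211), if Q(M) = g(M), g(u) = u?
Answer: -1248979889/90232 ≈ -13842.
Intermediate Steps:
Q(M) = M
((217016 - 100929)*(-69695 + 48177) + Q(288))/(-280747 + 461211) = ((217016 - 100929)*(-69695 + 48177) + 288)/(-280747 + 461211) = (116087*(-21518) + 288)/180464 = (-2497960066 + 288)*(1/180464) = -2497959778*1/180464 = -1248979889/90232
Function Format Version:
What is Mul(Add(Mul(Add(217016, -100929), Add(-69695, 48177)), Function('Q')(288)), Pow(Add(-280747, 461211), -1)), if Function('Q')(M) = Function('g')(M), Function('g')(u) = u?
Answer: Rational(-1248979889, 90232) ≈ -13842.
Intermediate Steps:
Function('Q')(M) = M
Mul(Add(Mul(Add(217016, -100929), Add(-69695, 48177)), Function('Q')(288)), Pow(Add(-280747, 461211), -1)) = Mul(Add(Mul(Add(217016, -100929), Add(-69695, 48177)), 288), Pow(Add(-280747, 461211), -1)) = Mul(Add(Mul(116087, -21518), 288), Pow(180464, -1)) = Mul(Add(-2497960066, 288), Rational(1, 180464)) = Mul(-2497959778, Rational(1, 180464)) = Rational(-1248979889, 90232)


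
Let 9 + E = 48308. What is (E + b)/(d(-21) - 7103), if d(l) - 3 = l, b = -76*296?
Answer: -25803/7121 ≈ -3.6235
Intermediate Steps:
E = 48299 (E = -9 + 48308 = 48299)
b = -22496
d(l) = 3 + l
(E + b)/(d(-21) - 7103) = (48299 - 22496)/((3 - 21) - 7103) = 25803/(-18 - 7103) = 25803/(-7121) = 25803*(-1/7121) = -25803/7121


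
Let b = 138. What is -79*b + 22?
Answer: -10880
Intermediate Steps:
-79*b + 22 = -79*138 + 22 = -10902 + 22 = -10880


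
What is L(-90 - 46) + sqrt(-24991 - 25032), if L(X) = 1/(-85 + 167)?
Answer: 1/82 + I*sqrt(50023) ≈ 0.012195 + 223.66*I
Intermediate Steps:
L(X) = 1/82
L(-90 - 46) + sqrt(-24991 - 25032) = 1/82 + sqrt(-24991 - 25032) = 1/82 + sqrt(-50023) = 1/82 + I*sqrt(50023)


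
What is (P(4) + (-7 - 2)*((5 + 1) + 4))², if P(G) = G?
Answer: 7396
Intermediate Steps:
(P(4) + (-7 - 2)*((5 + 1) + 4))² = (4 + (-7 - 2)*((5 + 1) + 4))² = (4 - 9*(6 + 4))² = (4 - 9*10)² = (4 - 90)² = (-86)² = 7396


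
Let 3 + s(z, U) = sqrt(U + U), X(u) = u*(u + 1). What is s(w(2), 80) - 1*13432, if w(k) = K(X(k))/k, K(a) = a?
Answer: -13435 + 4*sqrt(10) ≈ -13422.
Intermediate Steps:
X(u) = u*(1 + u)
w(k) = 1 + k (w(k) = (k*(1 + k))/k = 1 + k)
s(z, U) = -3 + sqrt(2)*sqrt(U) (s(z, U) = -3 + sqrt(U + U) = -3 + sqrt(2*U) = -3 + sqrt(2)*sqrt(U))
s(w(2), 80) - 1*13432 = (-3 + sqrt(2)*sqrt(80)) - 1*13432 = (-3 + sqrt(2)*(4*sqrt(5))) - 13432 = (-3 + 4*sqrt(10)) - 13432 = -13435 + 4*sqrt(10)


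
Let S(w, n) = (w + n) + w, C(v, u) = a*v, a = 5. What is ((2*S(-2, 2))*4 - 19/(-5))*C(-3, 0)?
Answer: 183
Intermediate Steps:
C(v, u) = 5*v
S(w, n) = n + 2*w (S(w, n) = (n + w) + w = n + 2*w)
((2*S(-2, 2))*4 - 19/(-5))*C(-3, 0) = ((2*(2 + 2*(-2)))*4 - 19/(-5))*(5*(-3)) = ((2*(2 - 4))*4 - 19*(-⅕))*(-15) = ((2*(-2))*4 + 19/5)*(-15) = (-4*4 + 19/5)*(-15) = (-16 + 19/5)*(-15) = -61/5*(-15) = 183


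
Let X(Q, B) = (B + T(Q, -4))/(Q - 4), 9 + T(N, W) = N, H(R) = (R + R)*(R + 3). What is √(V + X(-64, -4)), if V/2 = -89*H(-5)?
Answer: I*√4114051/34 ≈ 59.656*I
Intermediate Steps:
H(R) = 2*R*(3 + R) (H(R) = (2*R)*(3 + R) = 2*R*(3 + R))
T(N, W) = -9 + N
X(Q, B) = (-9 + B + Q)/(-4 + Q) (X(Q, B) = (B + (-9 + Q))/(Q - 4) = (-9 + B + Q)/(-4 + Q))
V = -3560 (V = 2*(-178*(-5)*(3 - 5)) = 2*(-178*(-5)*(-2)) = 2*(-89*20) = 2*(-1780) = -3560)
√(V + X(-64, -4)) = √(-3560 + (-9 - 4 - 64)/(-4 - 64)) = √(-3560 - 77/(-68)) = √(-3560 - 1/68*(-77)) = √(-3560 + 77/68) = √(-242003/68) = I*√4114051/34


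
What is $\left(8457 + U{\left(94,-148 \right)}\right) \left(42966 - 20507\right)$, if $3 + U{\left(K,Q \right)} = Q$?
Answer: $186544454$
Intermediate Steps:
$U{\left(K,Q \right)} = -3 + Q$
$\left(8457 + U{\left(94,-148 \right)}\right) \left(42966 - 20507\right) = \left(8457 - 151\right) \left(42966 - 20507\right) = \left(8457 - 151\right) 22459 = 8306 \cdot 22459 = 186544454$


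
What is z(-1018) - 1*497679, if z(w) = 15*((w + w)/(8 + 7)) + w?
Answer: -500733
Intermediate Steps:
z(w) = 3*w (z(w) = 15*((2*w)/15) + w = 15*((2*w)*(1/15)) + w = 15*(2*w/15) + w = 2*w + w = 3*w)
z(-1018) - 1*497679 = 3*(-1018) - 1*497679 = -3054 - 497679 = -500733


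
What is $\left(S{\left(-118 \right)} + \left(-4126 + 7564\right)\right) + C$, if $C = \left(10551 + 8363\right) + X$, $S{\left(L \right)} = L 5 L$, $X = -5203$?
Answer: $86769$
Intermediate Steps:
$S{\left(L \right)} = 5 L^{2}$ ($S{\left(L \right)} = 5 L L = 5 L^{2}$)
$C = 13711$ ($C = \left(10551 + 8363\right) - 5203 = 18914 - 5203 = 13711$)
$\left(S{\left(-118 \right)} + \left(-4126 + 7564\right)\right) + C = \left(5 \left(-118\right)^{2} + \left(-4126 + 7564\right)\right) + 13711 = \left(5 \cdot 13924 + 3438\right) + 13711 = \left(69620 + 3438\right) + 13711 = 73058 + 13711 = 86769$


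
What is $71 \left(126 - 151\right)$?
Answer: $-1775$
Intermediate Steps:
$71 \left(126 - 151\right) = 71 \left(-25\right) = -1775$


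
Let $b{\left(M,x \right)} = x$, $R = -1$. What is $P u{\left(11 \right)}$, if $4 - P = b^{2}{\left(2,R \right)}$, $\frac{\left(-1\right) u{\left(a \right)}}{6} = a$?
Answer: $-198$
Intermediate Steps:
$u{\left(a \right)} = - 6 a$
$P = 3$ ($P = 4 - \left(-1\right)^{2} = 4 - 1 = 3$)
$P u{\left(11 \right)} = 3 \left(\left(-6\right) 11\right) = 3 \left(-66\right) = -198$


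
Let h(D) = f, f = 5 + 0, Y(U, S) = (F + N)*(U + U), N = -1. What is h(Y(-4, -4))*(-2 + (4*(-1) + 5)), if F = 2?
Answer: -5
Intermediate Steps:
Y(U, S) = 2*U (Y(U, S) = (2 - 1)*(U + U) = 1*(2*U) = 2*U)
f = 5
h(D) = 5
h(Y(-4, -4))*(-2 + (4*(-1) + 5)) = 5*(-2 + (4*(-1) + 5)) = 5*(-2 + (-4 + 5)) = 5*(-2 + 1) = 5*(-1) = -5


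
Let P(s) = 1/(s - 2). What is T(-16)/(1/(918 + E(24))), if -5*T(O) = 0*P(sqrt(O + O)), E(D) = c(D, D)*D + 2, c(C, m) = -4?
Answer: 0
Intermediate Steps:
E(D) = 2 - 4*D (E(D) = -4*D + 2 = 2 - 4*D)
P(s) = 1/(-2 + s)
T(O) = 0 (T(O) = -0/(-2 + sqrt(O + O)) = -0/(-2 + sqrt(2*O)) = -0/(-2 + sqrt(2)*sqrt(O)) = -1/5*0 = 0)
T(-16)/(1/(918 + E(24))) = 0/(1/(918 + (2 - 4*24))) = 0/(1/(918 + (2 - 96))) = 0/(1/(918 - 94)) = 0/(1/824) = 0*824 = 0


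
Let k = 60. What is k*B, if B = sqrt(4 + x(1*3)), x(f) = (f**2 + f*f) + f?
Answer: 300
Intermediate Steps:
x(f) = f + 2*f**2 (x(f) = (f**2 + f**2) + f = 2*f**2 + f = f + 2*f**2)
B = 5 (B = sqrt(4 + (1*3)*(1 + 2*(1*3))) = sqrt(4 + 3*(1 + 2*3)) = sqrt(4 + 3*(1 + 6)) = sqrt(4 + 3*7) = sqrt(4 + 21) = sqrt(25) = 5)
k*B = 60*5 = 300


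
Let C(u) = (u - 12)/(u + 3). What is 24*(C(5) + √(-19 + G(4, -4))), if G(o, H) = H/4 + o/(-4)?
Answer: -21 + 24*I*√21 ≈ -21.0 + 109.98*I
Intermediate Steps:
C(u) = (-12 + u)/(3 + u)
G(o, H) = -o/4 + H/4 (G(o, H) = H*(¼) + o*(-¼) = H/4 - o/4 = -o/4 + H/4)
24*(C(5) + √(-19 + G(4, -4))) = 24*((-12 + 5)/(3 + 5) + √(-19 + (-¼*4 + (¼)*(-4)))) = 24*(-7/8 + √(-19 + (-1 - 1))) = 24*((⅛)*(-7) + √(-19 - 2)) = 24*(-7/8 + √(-21)) = 24*(-7/8 + I*√21) = -21 + 24*I*√21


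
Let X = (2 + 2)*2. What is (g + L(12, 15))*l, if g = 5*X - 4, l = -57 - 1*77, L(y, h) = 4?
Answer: -5360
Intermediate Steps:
l = -134 (l = -57 - 77 = -134)
X = 8 (X = 4*2 = 8)
g = 36 (g = 5*8 - 4 = 40 - 4 = 36)
(g + L(12, 15))*l = (36 + 4)*(-134) = 40*(-134) = -5360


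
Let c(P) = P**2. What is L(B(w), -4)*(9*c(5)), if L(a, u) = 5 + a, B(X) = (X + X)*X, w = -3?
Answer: 5175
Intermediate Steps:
B(X) = 2*X**2 (B(X) = (2*X)*X = 2*X**2)
L(B(w), -4)*(9*c(5)) = (5 + 2*(-3)**2)*(9*5**2) = (5 + 2*9)*(9*25) = (5 + 18)*225 = 23*225 = 5175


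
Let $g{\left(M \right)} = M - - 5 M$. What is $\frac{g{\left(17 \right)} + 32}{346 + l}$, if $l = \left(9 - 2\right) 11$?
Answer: $\frac{134}{423} \approx 0.31678$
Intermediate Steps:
$g{\left(M \right)} = 6 M$ ($g{\left(M \right)} = M + 5 M = 6 M$)
$l = 77$ ($l = 7 \cdot 11 = 77$)
$\frac{g{\left(17 \right)} + 32}{346 + l} = \frac{6 \cdot 17 + 32}{346 + 77} = \frac{102 + 32}{423} = 134 \cdot \frac{1}{423} = \frac{134}{423}$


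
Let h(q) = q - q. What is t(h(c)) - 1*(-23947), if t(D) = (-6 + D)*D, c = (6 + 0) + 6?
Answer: 23947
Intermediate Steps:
c = 12 (c = 6 + 6 = 12)
h(q) = 0
t(D) = D*(-6 + D)
t(h(c)) - 1*(-23947) = 0*(-6 + 0) - 1*(-23947) = 0*(-6) + 23947 = 0 + 23947 = 23947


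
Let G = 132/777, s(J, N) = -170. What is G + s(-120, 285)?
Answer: -43986/259 ≈ -169.83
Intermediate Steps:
G = 44/259 (G = (1/777)*132 = 44/259 ≈ 0.16988)
G + s(-120, 285) = 44/259 - 170 = -43986/259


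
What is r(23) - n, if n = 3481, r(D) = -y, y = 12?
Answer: -3493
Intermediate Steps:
r(D) = -12 (r(D) = -1*12 = -12)
r(23) - n = -12 - 1*3481 = -12 - 3481 = -3493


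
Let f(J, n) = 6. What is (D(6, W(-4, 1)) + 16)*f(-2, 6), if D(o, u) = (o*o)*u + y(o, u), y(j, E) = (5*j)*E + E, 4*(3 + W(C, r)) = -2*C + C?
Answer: -708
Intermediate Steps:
W(C, r) = -3 - C/4 (W(C, r) = -3 + (-2*C + C)/4 = -3 + (-C)/4 = -3 - C/4)
y(j, E) = E + 5*E*j (y(j, E) = 5*E*j + E = E + 5*E*j)
D(o, u) = u*o**2 + u*(1 + 5*o) (D(o, u) = (o*o)*u + u*(1 + 5*o) = o**2*u + u*(1 + 5*o) = u*o**2 + u*(1 + 5*o))
(D(6, W(-4, 1)) + 16)*f(-2, 6) = ((-3 - 1/4*(-4))*(1 + 6**2 + 5*6) + 16)*6 = ((-3 + 1)*(1 + 36 + 30) + 16)*6 = (-2*67 + 16)*6 = (-134 + 16)*6 = -118*6 = -708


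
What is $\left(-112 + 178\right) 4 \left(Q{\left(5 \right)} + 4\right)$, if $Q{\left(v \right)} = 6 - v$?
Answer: $1320$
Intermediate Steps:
$\left(-112 + 178\right) 4 \left(Q{\left(5 \right)} + 4\right) = \left(-112 + 178\right) 4 \left(\left(6 - 5\right) + 4\right) = 66 \cdot 4 \left(\left(6 - 5\right) + 4\right) = 66 \cdot 4 \left(1 + 4\right) = 66 \cdot 4 \cdot 5 = 66 \cdot 20 = 1320$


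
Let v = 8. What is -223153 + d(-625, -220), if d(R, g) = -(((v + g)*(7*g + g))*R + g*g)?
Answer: 232928447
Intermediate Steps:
d(R, g) = -g² - 8*R*g*(8 + g) (d(R, g) = -(((8 + g)*(7*g + g))*R + g*g) = -(((8 + g)*(8*g))*R + g²) = -((8*g*(8 + g))*R + g²) = -(8*R*g*(8 + g) + g²) = -(g² + 8*R*g*(8 + g)) = -g² - 8*R*g*(8 + g))
-223153 + d(-625, -220) = -223153 - 1*(-220)*(-220 + 64*(-625) + 8*(-625)*(-220)) = -223153 - 1*(-220)*(-220 - 40000 + 1100000) = -223153 - 1*(-220)*1059780 = -223153 + 233151600 = 232928447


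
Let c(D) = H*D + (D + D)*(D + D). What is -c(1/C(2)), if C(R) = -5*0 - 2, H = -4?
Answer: -3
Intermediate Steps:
C(R) = -2 (C(R) = 0 - 2 = -2)
c(D) = -4*D + 4*D**2 (c(D) = -4*D + (D + D)*(D + D) = -4*D + (2*D)*(2*D) = -4*D + 4*D**2)
-c(1/C(2)) = -4*(-1 + 1/(-2))/(-2) = -4*(-1)*(-1 - 1/2)/2 = -4*(-1)*(-3)/(2*2) = -1*3 = -3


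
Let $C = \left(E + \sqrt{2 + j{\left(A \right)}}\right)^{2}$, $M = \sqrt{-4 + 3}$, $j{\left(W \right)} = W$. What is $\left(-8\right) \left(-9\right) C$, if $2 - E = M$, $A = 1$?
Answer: $72 \left(2 + \sqrt{3} - i\right)^{2} \approx 930.83 - 537.42 i$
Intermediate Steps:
$M = i$ ($M = \sqrt{-1} = i \approx 1.0 i$)
$E = 2 - i \approx 2.0 - 1.0 i$
$C = \left(2 + \sqrt{3} - i\right)^{2}$ ($C = \left(\left(2 - i\right) + \sqrt{2 + 1}\right)^{2} = \left(\left(2 - i\right) + \sqrt{3}\right)^{2} = \left(2 + \sqrt{3} - i\right)^{2} \approx 12.928 - 7.4641 i$)
$\left(-8\right) \left(-9\right) C = \left(-8\right) \left(-9\right) \left(2 + \sqrt{3} - i\right)^{2} = 72 \left(2 + \sqrt{3} - i\right)^{2}$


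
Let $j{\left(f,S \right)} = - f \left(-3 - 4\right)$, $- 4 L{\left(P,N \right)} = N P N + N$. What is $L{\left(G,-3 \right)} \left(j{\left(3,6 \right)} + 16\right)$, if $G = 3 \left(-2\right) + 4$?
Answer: $\frac{777}{4} \approx 194.25$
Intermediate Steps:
$G = -2$ ($G = -6 + 4 = -2$)
$L{\left(P,N \right)} = - \frac{N}{4} - \frac{P N^{2}}{4}$ ($L{\left(P,N \right)} = - \frac{N P N + N}{4} = - \frac{P N^{2} + N}{4} = - \frac{N + P N^{2}}{4} = - \frac{N}{4} - \frac{P N^{2}}{4}$)
$j{\left(f,S \right)} = 7 f$ ($j{\left(f,S \right)} = - f \left(-7\right) = - \left(-7\right) f = 7 f$)
$L{\left(G,-3 \right)} \left(j{\left(3,6 \right)} + 16\right) = \left(- \frac{1}{4}\right) \left(-3\right) \left(1 - -6\right) \left(7 \cdot 3 + 16\right) = \left(- \frac{1}{4}\right) \left(-3\right) \left(1 + 6\right) \left(21 + 16\right) = \left(- \frac{1}{4}\right) \left(-3\right) 7 \cdot 37 = \frac{21}{4} \cdot 37 = \frac{777}{4}$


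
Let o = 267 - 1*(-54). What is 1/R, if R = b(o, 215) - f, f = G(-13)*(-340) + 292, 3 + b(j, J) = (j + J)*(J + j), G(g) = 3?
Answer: 1/288021 ≈ 3.4720e-6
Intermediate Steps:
o = 321 (o = 267 + 54 = 321)
b(j, J) = -3 + (J + j)² (b(j, J) = -3 + (j + J)*(J + j) = -3 + (J + j)*(J + j) = -3 + (J + j)²)
f = -728 (f = 3*(-340) + 292 = -1020 + 292 = -728)
R = 288021 (R = (-3 + (215 + 321)²) - 1*(-728) = (-3 + 536²) + 728 = (-3 + 287296) + 728 = 287293 + 728 = 288021)
1/R = 1/288021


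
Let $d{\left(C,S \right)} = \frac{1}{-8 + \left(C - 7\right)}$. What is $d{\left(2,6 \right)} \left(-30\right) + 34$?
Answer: $\frac{472}{13} \approx 36.308$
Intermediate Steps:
$d{\left(C,S \right)} = \frac{1}{-15 + C}$ ($d{\left(C,S \right)} = \frac{1}{-8 + \left(-7 + C\right)} = \frac{1}{-15 + C}$)
$d{\left(2,6 \right)} \left(-30\right) + 34 = \frac{1}{-15 + 2} \left(-30\right) + 34 = \frac{1}{-13} \left(-30\right) + 34 = \left(- \frac{1}{13}\right) \left(-30\right) + 34 = \frac{30}{13} + 34 = \frac{472}{13}$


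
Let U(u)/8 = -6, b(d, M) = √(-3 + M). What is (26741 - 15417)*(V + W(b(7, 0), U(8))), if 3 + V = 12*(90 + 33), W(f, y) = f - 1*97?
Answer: 15581824 + 11324*I*√3 ≈ 1.5582e+7 + 19614.0*I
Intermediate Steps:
U(u) = -48 (U(u) = 8*(-6) = -48)
W(f, y) = -97 + f (W(f, y) = f - 97 = -97 + f)
V = 1473 (V = -3 + 12*(90 + 33) = -3 + 12*123 = -3 + 1476 = 1473)
(26741 - 15417)*(V + W(b(7, 0), U(8))) = (26741 - 15417)*(1473 + (-97 + √(-3 + 0))) = 11324*(1473 + (-97 + √(-3))) = 11324*(1473 + (-97 + I*√3)) = 11324*(1376 + I*√3) = 15581824 + 11324*I*√3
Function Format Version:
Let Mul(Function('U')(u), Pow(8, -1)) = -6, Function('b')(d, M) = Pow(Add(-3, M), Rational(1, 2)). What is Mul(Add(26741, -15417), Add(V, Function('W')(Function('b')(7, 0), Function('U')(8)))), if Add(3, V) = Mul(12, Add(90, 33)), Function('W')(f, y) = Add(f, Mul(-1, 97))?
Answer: Add(15581824, Mul(11324, I, Pow(3, Rational(1, 2)))) ≈ Add(1.5582e+7, Mul(19614., I))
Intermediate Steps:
Function('U')(u) = -48 (Function('U')(u) = Mul(8, -6) = -48)
Function('W')(f, y) = Add(-97, f) (Function('W')(f, y) = Add(f, -97) = Add(-97, f))
V = 1473 (V = Add(-3, Mul(12, Add(90, 33))) = Add(-3, Mul(12, 123)) = Add(-3, 1476) = 1473)
Mul(Add(26741, -15417), Add(V, Function('W')(Function('b')(7, 0), Function('U')(8)))) = Mul(Add(26741, -15417), Add(1473, Add(-97, Pow(Add(-3, 0), Rational(1, 2))))) = Mul(11324, Add(1473, Add(-97, Pow(-3, Rational(1, 2))))) = Mul(11324, Add(1473, Add(-97, Mul(I, Pow(3, Rational(1, 2)))))) = Mul(11324, Add(1376, Mul(I, Pow(3, Rational(1, 2))))) = Add(15581824, Mul(11324, I, Pow(3, Rational(1, 2))))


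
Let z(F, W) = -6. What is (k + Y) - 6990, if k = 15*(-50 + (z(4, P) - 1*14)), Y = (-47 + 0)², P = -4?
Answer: -5831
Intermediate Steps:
Y = 2209 (Y = (-47)² = 2209)
k = -1050 (k = 15*(-50 + (-6 - 1*14)) = 15*(-50 + (-6 - 14)) = 15*(-50 - 20) = 15*(-70) = -1050)
(k + Y) - 6990 = (-1050 + 2209) - 6990 = 1159 - 6990 = -5831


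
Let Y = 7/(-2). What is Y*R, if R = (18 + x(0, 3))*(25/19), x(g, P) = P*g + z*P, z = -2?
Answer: -1050/19 ≈ -55.263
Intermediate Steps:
x(g, P) = -2*P + P*g (x(g, P) = P*g - 2*P = -2*P + P*g)
Y = -7/2 (Y = 7*(-½) = -7/2 ≈ -3.5000)
R = 300/19 (R = (18 + 3*(-2 + 0))*(25/19) = (18 + 3*(-2))*(25*(1/19)) = (18 - 6)*(25/19) = 12*(25/19) = 300/19 ≈ 15.789)
Y*R = -7/2*300/19 = -1050/19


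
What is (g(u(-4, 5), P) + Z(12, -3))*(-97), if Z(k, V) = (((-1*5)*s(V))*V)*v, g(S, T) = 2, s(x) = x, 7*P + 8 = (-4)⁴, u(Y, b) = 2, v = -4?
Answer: -17654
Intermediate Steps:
P = 248/7 (P = -8/7 + (⅐)*(-4)⁴ = -8/7 + (⅐)*256 = -8/7 + 256/7 = 248/7 ≈ 35.429)
Z(k, V) = 20*V² (Z(k, V) = (((-1*5)*V)*V)*(-4) = ((-5*V)*V)*(-4) = -5*V²*(-4) = 20*V²)
(g(u(-4, 5), P) + Z(12, -3))*(-97) = (2 + 20*(-3)²)*(-97) = (2 + 20*9)*(-97) = (2 + 180)*(-97) = 182*(-97) = -17654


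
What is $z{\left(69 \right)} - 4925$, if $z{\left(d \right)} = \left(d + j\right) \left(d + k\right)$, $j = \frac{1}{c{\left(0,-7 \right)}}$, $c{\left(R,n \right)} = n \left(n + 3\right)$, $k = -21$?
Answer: $- \frac{11279}{7} \approx -1611.3$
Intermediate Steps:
$c{\left(R,n \right)} = n \left(3 + n\right)$
$j = \frac{1}{28}$ ($j = \frac{1}{\left(-7\right) \left(3 - 7\right)} = \frac{1}{\left(-7\right) \left(-4\right)} = \frac{1}{28} \approx 0.035714$)
$z{\left(d \right)} = \left(-21 + d\right) \left(\frac{1}{28} + d\right)$ ($z{\left(d \right)} = \left(d + \frac{1}{28}\right) \left(d - 21\right) = \left(\frac{1}{28} + d\right) \left(-21 + d\right) = \left(-21 + d\right) \left(\frac{1}{28} + d\right)$)
$z{\left(69 \right)} - 4925 = \left(- \frac{3}{4} + 69^{2} - \frac{40503}{28}\right) - 4925 = \left(- \frac{3}{4} + 4761 - \frac{40503}{28}\right) - 4925 = \frac{23196}{7} - 4925 = - \frac{11279}{7}$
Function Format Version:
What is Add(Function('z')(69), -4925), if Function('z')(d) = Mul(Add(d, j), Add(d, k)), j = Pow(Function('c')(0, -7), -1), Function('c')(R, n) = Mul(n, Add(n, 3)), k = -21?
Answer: Rational(-11279, 7) ≈ -1611.3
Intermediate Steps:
Function('c')(R, n) = Mul(n, Add(3, n))
j = Rational(1, 28) (j = Pow(Mul(-7, Add(3, -7)), -1) = Pow(Mul(-7, -4), -1) = Pow(28, -1) = Rational(1, 28) ≈ 0.035714)
Function('z')(d) = Mul(Add(-21, d), Add(Rational(1, 28), d)) (Function('z')(d) = Mul(Add(d, Rational(1, 28)), Add(d, -21)) = Mul(Add(Rational(1, 28), d), Add(-21, d)) = Mul(Add(-21, d), Add(Rational(1, 28), d)))
Add(Function('z')(69), -4925) = Add(Add(Rational(-3, 4), Pow(69, 2), Mul(Rational(-587, 28), 69)), -4925) = Add(Add(Rational(-3, 4), 4761, Rational(-40503, 28)), -4925) = Add(Rational(23196, 7), -4925) = Rational(-11279, 7)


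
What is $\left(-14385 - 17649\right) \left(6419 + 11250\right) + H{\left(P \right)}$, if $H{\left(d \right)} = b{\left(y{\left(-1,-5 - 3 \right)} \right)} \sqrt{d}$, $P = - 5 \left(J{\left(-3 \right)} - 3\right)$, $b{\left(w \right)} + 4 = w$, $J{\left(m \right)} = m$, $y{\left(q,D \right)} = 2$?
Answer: $-566008746 - 2 \sqrt{30} \approx -5.6601 \cdot 10^{8}$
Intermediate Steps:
$b{\left(w \right)} = -4 + w$
$P = 30$ ($P = - 5 \left(-3 - 3\right) = \left(-5\right) \left(-6\right) = 30$)
$H{\left(d \right)} = - 2 \sqrt{d}$ ($H{\left(d \right)} = \left(-4 + 2\right) \sqrt{d} = - 2 \sqrt{d}$)
$\left(-14385 - 17649\right) \left(6419 + 11250\right) + H{\left(P \right)} = \left(-14385 - 17649\right) \left(6419 + 11250\right) - 2 \sqrt{30} = \left(-32034\right) 17669 - 2 \sqrt{30} = -566008746 - 2 \sqrt{30}$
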